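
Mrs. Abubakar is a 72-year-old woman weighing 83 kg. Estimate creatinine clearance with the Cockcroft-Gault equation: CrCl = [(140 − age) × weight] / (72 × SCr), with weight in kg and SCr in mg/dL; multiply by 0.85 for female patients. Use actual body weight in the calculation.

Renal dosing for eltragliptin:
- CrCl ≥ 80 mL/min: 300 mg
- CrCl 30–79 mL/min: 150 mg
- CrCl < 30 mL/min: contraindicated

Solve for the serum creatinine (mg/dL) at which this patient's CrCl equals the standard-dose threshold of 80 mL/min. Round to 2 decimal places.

0.83 mg/dL

Standard dose requires CrCl ≥ 80 mL/min.
Set (140 − 72) × 83 × 0.85 / (72 × SCr) = 80
SCr = (140 − 72) × 83 × 0.85 / (72 × 80) = 0.833 mg/dL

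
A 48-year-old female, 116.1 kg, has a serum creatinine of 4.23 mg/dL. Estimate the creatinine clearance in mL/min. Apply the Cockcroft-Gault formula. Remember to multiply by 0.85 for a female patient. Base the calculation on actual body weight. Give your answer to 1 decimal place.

CrCl = (140 − 48) × 116.1 / (72 × 4.23) × 0.85 = 10681.2 / 304.56 × 0.85 ≈ 29.8 mL/min

29.8 mL/min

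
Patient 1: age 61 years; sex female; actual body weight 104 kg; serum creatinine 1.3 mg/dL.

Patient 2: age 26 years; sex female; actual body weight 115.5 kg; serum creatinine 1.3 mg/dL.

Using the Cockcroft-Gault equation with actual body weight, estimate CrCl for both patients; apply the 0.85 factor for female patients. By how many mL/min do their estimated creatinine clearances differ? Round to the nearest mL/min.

Patient 1: CrCl = (140 − 61) × 104 / (72 × 1.3) × 0.85 = 8216.0 / 93.60 × 0.85 ≈ 74.6 mL/min
Patient 2: CrCl = (140 − 26) × 115.5 / (72 × 1.3) × 0.85 = 13167.0 / 93.60 × 0.85 ≈ 119.6 mL/min
|74.6 − 119.6| = 45.0 mL/min

45 mL/min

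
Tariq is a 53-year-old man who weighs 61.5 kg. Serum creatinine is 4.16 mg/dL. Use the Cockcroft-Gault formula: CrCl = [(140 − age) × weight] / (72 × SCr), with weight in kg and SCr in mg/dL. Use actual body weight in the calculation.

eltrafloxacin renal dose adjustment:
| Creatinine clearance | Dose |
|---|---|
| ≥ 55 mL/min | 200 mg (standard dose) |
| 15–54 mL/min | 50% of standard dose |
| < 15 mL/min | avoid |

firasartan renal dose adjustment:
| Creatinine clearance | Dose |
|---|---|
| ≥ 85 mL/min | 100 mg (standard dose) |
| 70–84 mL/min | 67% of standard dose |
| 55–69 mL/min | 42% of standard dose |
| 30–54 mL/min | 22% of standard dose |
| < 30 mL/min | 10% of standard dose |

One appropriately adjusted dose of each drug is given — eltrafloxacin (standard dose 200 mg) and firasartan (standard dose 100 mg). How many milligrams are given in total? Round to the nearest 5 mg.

CrCl = (140 − 53) × 61.5 / (72 × 4.16) = 5350.5 / 299.52 ≈ 17.9 mL/min
CrCl ≈ 18 mL/min.
eltrafloxacin: 15–54 mL/min → 50% of 200 mg = 100 mg.
firasartan: < 30 mL/min → 10% of 100 mg = 10 mg.
Total = 100 + 10 = 110 mg.

110 mg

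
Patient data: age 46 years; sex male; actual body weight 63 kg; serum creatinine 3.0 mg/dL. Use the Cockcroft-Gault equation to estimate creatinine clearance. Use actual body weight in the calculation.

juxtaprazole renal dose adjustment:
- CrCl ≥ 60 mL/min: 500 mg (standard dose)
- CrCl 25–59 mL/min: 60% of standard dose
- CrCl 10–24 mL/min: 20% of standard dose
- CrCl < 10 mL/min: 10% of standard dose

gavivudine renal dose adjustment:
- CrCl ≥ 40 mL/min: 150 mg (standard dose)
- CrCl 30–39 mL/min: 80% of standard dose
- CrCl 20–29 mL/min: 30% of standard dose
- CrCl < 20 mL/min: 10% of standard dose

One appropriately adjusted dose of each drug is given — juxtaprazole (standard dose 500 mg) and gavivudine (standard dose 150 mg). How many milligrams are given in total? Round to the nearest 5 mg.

345 mg

CrCl = (140 − 46) × 63 / (72 × 3) = 5922.0 / 216.00 ≈ 27.4 mL/min
CrCl ≈ 27 mL/min.
juxtaprazole: 25–59 mL/min → 60% of 500 mg = 300 mg.
gavivudine: 20–29 mL/min → 30% of 150 mg = 45 mg.
Total = 300 + 45 = 345 mg.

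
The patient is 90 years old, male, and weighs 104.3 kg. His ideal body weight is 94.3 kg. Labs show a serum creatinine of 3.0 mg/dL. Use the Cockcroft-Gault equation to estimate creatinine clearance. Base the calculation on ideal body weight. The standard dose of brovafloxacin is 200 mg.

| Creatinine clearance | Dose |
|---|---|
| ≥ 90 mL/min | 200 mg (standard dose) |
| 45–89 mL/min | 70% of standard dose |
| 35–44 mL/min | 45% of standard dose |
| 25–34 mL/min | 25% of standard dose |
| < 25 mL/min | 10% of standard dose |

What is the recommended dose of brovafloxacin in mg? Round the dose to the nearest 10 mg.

CrCl = (140 − 90) × 94.3 / (72 × 3) = 4715.0 / 216.00 ≈ 21.8 mL/min
CrCl ≈ 22 mL/min → bracket < 25 mL/min.
10% of 200 mg = 20 mg

20 mg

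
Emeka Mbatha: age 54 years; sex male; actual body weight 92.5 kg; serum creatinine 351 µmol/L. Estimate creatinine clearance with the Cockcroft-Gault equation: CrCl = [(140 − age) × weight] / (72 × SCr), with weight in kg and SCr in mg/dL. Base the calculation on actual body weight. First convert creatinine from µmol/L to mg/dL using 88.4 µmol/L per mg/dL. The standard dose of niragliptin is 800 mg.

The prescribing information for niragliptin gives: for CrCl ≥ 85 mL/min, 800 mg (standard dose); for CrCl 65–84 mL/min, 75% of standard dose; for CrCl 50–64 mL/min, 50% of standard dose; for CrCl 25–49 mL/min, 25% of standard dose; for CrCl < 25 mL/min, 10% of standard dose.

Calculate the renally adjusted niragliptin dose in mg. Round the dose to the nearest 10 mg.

200 mg

SCr = 351 / 88.4 = 3.971 mg/dL
CrCl = (140 − 54) × 92.5 / (72 × 3.971) = 7955.0 / 285.91 ≈ 27.8 mL/min
CrCl ≈ 28 mL/min → bracket 25–49 mL/min.
25% of 800 mg = 200 mg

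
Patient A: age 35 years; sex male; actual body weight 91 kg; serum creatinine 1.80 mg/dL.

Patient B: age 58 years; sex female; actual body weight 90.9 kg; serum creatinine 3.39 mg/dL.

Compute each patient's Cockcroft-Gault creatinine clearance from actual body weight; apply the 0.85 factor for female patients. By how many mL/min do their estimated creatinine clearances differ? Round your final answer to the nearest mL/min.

48 mL/min

Patient A: CrCl = (140 − 35) × 91 / (72 × 1.8) = 9555.0 / 129.60 ≈ 73.7 mL/min
Patient B: CrCl = (140 − 58) × 90.9 / (72 × 3.39) × 0.85 = 7453.8 / 244.08 × 0.85 ≈ 26.0 mL/min
|73.7 − 26.0| = 47.7 mL/min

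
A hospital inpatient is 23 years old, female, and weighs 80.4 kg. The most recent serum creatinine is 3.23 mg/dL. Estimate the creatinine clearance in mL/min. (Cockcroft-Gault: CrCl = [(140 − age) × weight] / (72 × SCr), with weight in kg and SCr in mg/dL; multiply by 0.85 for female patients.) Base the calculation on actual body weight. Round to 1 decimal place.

34.4 mL/min

CrCl = (140 − 23) × 80.4 / (72 × 3.23) × 0.85 = 9406.8 / 232.56 × 0.85 ≈ 34.4 mL/min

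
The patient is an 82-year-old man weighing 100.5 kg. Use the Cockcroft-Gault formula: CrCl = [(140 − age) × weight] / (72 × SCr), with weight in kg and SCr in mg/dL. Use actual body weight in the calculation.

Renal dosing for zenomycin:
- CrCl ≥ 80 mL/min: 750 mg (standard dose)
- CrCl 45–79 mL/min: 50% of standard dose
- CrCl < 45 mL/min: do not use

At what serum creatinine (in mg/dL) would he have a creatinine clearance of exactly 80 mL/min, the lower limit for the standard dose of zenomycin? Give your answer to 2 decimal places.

1.01 mg/dL

Standard dose requires CrCl ≥ 80 mL/min.
Set (140 − 82) × 100.5 / (72 × SCr) = 80
SCr = (140 − 82) × 100.5 / (72 × 80) = 1.012 mg/dL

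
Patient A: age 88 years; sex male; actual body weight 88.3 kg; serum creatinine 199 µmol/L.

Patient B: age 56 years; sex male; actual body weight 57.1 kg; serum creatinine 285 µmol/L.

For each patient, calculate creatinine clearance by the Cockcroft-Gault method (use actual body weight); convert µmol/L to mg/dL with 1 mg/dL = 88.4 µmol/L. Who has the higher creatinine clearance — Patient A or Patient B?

Patient A: SCr = 199 / 88.4 = 2.251 mg/dL
Patient A: CrCl = (140 − 88) × 88.3 / (72 × 2.251) = 4591.6 / 162.07 ≈ 28.3 mL/min
Patient B: SCr = 285 / 88.4 = 3.224 mg/dL
Patient B: CrCl = (140 − 56) × 57.1 / (72 × 3.224) = 4796.4 / 232.13 ≈ 20.7 mL/min
28.3 vs 20.7 mL/min → Patient A is higher.

Patient A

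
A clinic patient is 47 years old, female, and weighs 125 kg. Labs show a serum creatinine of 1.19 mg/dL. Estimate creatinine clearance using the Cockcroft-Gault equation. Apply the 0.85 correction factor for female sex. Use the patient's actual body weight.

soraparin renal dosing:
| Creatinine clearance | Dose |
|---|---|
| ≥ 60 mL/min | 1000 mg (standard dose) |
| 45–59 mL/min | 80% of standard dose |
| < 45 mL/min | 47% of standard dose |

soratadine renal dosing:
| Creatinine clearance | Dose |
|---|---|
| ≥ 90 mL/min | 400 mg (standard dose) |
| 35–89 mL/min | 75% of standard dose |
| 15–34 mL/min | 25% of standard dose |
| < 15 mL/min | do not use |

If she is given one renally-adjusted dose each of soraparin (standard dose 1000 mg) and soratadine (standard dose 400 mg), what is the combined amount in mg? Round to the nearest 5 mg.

CrCl = (140 − 47) × 125 / (72 × 1.19) × 0.85 = 11625.0 / 85.68 × 0.85 ≈ 115.3 mL/min
CrCl ≈ 115 mL/min.
soraparin: ≥ 60 mL/min → 100% of 1000 mg = 1000 mg.
soratadine: ≥ 90 mL/min → 100% of 400 mg = 400 mg.
Total = 1000 + 400 = 1400 mg.

1400 mg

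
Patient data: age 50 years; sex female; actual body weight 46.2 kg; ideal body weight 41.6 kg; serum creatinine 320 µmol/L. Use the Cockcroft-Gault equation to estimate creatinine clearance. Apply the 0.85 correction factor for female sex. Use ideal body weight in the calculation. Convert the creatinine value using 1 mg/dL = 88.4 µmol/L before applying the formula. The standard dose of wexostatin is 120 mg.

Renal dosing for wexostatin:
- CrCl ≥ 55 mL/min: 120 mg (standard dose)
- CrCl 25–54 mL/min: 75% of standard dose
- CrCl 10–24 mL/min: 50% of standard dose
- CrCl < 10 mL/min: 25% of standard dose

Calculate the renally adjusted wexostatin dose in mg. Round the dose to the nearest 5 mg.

60 mg

SCr = 320 / 88.4 = 3.62 mg/dL
CrCl = (140 − 50) × 41.6 / (72 × 3.62) × 0.85 = 3744.0 / 260.64 × 0.85 ≈ 12.2 mL/min
CrCl ≈ 12 mL/min → bracket 10–24 mL/min.
50% of 120 mg = 60 mg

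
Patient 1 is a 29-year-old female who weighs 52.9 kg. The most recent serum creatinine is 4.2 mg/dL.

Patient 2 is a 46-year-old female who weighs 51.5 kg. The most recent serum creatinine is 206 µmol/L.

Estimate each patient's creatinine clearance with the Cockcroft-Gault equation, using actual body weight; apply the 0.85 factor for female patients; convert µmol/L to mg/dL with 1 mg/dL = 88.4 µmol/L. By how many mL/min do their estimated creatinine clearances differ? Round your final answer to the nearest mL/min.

8 mL/min

Patient 1: CrCl = (140 − 29) × 52.9 / (72 × 4.2) × 0.85 = 5871.9 / 302.40 × 0.85 ≈ 16.5 mL/min
Patient 2: SCr = 206 / 88.4 = 2.33 mg/dL
Patient 2: CrCl = (140 − 46) × 51.5 / (72 × 2.33) × 0.85 = 4841.0 / 167.76 × 0.85 ≈ 24.5 mL/min
|16.5 − 24.5| = 8.0 mL/min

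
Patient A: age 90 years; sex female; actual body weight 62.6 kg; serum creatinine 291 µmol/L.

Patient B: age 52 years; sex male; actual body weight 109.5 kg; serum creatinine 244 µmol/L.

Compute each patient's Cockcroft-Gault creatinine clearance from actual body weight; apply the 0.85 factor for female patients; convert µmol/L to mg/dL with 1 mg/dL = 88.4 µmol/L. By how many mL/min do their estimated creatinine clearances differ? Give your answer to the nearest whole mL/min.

37 mL/min

Patient A: SCr = 291 / 88.4 = 3.292 mg/dL
Patient A: CrCl = (140 − 90) × 62.6 / (72 × 3.292) × 0.85 = 3130.0 / 237.02 × 0.85 ≈ 11.2 mL/min
Patient B: SCr = 244 / 88.4 = 2.76 mg/dL
Patient B: CrCl = (140 − 52) × 109.5 / (72 × 2.76) = 9636.0 / 198.72 ≈ 48.5 mL/min
|11.2 − 48.5| = 37.3 mL/min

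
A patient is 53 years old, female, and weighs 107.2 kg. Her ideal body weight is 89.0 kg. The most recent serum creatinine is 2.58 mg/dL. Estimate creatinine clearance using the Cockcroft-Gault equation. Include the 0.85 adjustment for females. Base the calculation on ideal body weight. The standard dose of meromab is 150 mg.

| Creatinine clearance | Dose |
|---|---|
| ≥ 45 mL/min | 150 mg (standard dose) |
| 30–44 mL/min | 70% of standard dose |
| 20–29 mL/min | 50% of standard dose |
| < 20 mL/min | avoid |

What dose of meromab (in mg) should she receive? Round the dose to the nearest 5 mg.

CrCl = (140 − 53) × 89 / (72 × 2.58) × 0.85 = 7743.0 / 185.76 × 0.85 ≈ 35.4 mL/min
CrCl ≈ 35 mL/min → bracket 30–44 mL/min.
70% of 150 mg = 105 mg

105 mg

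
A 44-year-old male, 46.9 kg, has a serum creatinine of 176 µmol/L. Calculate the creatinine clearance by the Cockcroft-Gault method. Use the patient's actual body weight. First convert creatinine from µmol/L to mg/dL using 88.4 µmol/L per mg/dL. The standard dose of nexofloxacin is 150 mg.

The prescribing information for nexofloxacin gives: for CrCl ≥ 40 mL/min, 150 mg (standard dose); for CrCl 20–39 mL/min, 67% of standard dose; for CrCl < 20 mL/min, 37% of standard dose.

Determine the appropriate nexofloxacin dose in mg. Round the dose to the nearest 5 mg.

100 mg

SCr = 176 / 88.4 = 1.991 mg/dL
CrCl = (140 − 44) × 46.9 / (72 × 1.991) = 4502.4 / 143.35 ≈ 31.4 mL/min
CrCl ≈ 31 mL/min → bracket 20–39 mL/min.
67% of 150 mg = 100.5 mg → 100 mg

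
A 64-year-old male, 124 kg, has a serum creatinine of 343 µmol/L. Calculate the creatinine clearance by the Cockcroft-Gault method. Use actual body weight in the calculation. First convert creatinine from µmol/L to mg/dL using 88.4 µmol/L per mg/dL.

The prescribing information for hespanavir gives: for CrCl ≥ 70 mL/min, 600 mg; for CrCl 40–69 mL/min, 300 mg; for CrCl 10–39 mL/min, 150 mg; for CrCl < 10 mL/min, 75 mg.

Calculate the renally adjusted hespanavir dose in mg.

SCr = 343 / 88.4 = 3.88 mg/dL
CrCl = (140 − 64) × 124 / (72 × 3.88) = 9424.0 / 279.36 ≈ 33.7 mL/min
CrCl ≈ 34 mL/min → bracket 10–39 mL/min.
Dose for this bracket: 150 mg.

150 mg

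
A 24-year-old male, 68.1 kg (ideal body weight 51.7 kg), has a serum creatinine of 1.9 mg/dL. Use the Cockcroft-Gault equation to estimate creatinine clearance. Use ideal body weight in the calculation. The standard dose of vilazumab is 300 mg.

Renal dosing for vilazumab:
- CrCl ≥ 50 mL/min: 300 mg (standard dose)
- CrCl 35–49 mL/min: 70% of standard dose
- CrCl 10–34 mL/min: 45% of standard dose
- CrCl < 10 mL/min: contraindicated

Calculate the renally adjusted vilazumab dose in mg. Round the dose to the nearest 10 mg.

CrCl = (140 − 24) × 51.7 / (72 × 1.9) = 5997.2 / 136.80 ≈ 43.8 mL/min
CrCl ≈ 44 mL/min → bracket 35–49 mL/min.
70% of 300 mg = 210 mg

210 mg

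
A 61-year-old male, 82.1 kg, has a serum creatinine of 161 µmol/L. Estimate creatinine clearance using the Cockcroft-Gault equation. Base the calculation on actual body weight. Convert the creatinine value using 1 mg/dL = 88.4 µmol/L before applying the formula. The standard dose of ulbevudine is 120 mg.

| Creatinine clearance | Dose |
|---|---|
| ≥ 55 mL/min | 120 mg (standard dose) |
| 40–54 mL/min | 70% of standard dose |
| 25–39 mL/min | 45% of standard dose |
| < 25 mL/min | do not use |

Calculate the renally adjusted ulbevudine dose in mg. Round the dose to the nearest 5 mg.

SCr = 161 / 88.4 = 1.821 mg/dL
CrCl = (140 − 61) × 82.1 / (72 × 1.821) = 6485.9 / 131.11 ≈ 49.5 mL/min
CrCl ≈ 49 mL/min → bracket 40–54 mL/min.
70% of 120 mg = 84 mg → 85 mg

85 mg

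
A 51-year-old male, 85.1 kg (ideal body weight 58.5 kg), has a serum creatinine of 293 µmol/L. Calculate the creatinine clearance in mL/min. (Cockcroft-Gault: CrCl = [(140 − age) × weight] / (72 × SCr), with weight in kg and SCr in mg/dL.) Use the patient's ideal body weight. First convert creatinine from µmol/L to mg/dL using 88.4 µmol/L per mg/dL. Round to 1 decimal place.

SCr = 293 / 88.4 = 3.314 mg/dL
CrCl = (140 − 51) × 58.5 / (72 × 3.314) = 5206.5 / 238.61 ≈ 21.8 mL/min

21.8 mL/min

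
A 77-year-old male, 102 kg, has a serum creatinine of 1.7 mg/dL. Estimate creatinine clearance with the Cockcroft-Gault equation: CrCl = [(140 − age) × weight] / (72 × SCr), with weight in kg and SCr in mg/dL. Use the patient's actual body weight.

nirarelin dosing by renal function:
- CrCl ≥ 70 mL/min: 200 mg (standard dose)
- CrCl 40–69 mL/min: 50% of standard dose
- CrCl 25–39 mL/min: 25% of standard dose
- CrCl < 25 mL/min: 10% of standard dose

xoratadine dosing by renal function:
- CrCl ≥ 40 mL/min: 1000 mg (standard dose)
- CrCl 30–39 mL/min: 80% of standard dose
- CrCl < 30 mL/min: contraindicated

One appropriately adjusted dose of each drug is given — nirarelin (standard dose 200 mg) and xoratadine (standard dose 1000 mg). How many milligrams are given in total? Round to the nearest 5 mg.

1100 mg

CrCl = (140 − 77) × 102 / (72 × 1.7) = 6426.0 / 122.40 ≈ 52.5 mL/min
CrCl ≈ 53 mL/min.
nirarelin: 40–69 mL/min → 50% of 200 mg = 100 mg.
xoratadine: ≥ 40 mL/min → 100% of 1000 mg = 1000 mg.
Total = 100 + 1000 = 1100 mg.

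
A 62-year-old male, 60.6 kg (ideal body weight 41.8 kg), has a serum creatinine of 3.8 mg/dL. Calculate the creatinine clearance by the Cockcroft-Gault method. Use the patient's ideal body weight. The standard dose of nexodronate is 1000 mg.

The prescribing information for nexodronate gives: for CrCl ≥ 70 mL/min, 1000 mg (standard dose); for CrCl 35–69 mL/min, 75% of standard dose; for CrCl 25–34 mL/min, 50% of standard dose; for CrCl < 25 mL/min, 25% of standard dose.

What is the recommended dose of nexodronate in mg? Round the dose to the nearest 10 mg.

CrCl = (140 − 62) × 41.8 / (72 × 3.8) = 3260.4 / 273.60 ≈ 11.9 mL/min
CrCl ≈ 12 mL/min → bracket < 25 mL/min.
25% of 1000 mg = 250 mg

250 mg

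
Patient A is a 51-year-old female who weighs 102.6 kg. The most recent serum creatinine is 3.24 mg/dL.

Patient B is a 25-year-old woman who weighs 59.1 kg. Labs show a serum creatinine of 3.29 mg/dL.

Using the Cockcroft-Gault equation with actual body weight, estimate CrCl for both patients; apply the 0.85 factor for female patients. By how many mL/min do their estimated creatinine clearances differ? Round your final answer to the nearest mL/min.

Patient A: CrCl = (140 − 51) × 102.6 / (72 × 3.24) × 0.85 = 9131.4 / 233.28 × 0.85 ≈ 33.3 mL/min
Patient B: CrCl = (140 − 25) × 59.1 / (72 × 3.29) × 0.85 = 6796.5 / 236.88 × 0.85 ≈ 24.4 mL/min
|33.3 − 24.4| = 8.9 mL/min

9 mL/min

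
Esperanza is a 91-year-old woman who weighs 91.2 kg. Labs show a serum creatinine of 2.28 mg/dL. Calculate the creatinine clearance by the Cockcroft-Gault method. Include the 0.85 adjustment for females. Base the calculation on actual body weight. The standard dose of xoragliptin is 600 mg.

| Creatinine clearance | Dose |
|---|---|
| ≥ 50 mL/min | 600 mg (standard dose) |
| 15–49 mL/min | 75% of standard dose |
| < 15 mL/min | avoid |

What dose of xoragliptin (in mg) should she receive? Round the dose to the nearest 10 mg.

450 mg

CrCl = (140 − 91) × 91.2 / (72 × 2.28) × 0.85 = 4468.8 / 164.16 × 0.85 ≈ 23.1 mL/min
CrCl ≈ 23 mL/min → bracket 15–49 mL/min.
75% of 600 mg = 450 mg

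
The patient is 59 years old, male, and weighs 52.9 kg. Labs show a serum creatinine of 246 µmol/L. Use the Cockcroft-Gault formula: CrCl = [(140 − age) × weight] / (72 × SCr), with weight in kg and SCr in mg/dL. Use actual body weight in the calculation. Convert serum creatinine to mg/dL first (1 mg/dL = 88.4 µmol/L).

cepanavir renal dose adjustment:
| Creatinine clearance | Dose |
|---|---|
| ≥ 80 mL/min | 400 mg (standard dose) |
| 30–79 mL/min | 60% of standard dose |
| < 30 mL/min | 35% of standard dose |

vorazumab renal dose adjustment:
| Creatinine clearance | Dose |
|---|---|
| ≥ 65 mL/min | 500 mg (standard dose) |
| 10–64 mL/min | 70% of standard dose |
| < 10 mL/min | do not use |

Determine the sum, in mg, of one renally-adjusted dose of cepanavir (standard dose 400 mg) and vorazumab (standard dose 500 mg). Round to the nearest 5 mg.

490 mg

SCr = 246 / 88.4 = 2.783 mg/dL
CrCl = (140 − 59) × 52.9 / (72 × 2.783) = 4284.9 / 200.38 ≈ 21.4 mL/min
CrCl ≈ 21 mL/min.
cepanavir: < 30 mL/min → 35% of 400 mg = 140 mg.
vorazumab: 10–64 mL/min → 70% of 500 mg = 350 mg.
Total = 140 + 350 = 490 mg.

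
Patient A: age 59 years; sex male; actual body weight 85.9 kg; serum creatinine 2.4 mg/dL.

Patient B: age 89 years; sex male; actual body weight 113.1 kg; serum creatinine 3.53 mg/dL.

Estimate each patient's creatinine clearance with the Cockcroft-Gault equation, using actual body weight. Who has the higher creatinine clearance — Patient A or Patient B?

Patient A

Patient A: CrCl = (140 − 59) × 85.9 / (72 × 2.4) = 6957.9 / 172.80 ≈ 40.3 mL/min
Patient B: CrCl = (140 − 89) × 113.1 / (72 × 3.53) = 5768.1 / 254.16 ≈ 22.7 mL/min
40.3 vs 22.7 mL/min → Patient A is higher.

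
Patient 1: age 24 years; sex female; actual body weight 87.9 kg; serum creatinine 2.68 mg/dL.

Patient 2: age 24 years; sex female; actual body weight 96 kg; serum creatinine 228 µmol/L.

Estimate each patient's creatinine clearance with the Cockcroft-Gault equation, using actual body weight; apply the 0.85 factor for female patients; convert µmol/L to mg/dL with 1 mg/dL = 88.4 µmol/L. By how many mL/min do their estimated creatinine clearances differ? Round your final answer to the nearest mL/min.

6 mL/min

Patient 1: CrCl = (140 − 24) × 87.9 / (72 × 2.68) × 0.85 = 10196.4 / 192.96 × 0.85 ≈ 44.9 mL/min
Patient 2: SCr = 228 / 88.4 = 2.579 mg/dL
Patient 2: CrCl = (140 − 24) × 96 / (72 × 2.579) × 0.85 = 11136.0 / 185.69 × 0.85 ≈ 51.0 mL/min
|44.9 − 51.0| = 6.1 mL/min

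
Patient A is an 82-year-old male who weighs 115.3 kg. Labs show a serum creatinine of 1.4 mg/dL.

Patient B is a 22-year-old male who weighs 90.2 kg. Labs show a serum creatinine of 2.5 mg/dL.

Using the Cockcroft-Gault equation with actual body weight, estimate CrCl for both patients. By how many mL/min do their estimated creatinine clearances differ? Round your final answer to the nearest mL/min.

Patient A: CrCl = (140 − 82) × 115.3 / (72 × 1.4) = 6687.4 / 100.80 ≈ 66.3 mL/min
Patient B: CrCl = (140 − 22) × 90.2 / (72 × 2.5) = 10643.6 / 180.00 ≈ 59.1 mL/min
|66.3 − 59.1| = 7.2 mL/min

7 mL/min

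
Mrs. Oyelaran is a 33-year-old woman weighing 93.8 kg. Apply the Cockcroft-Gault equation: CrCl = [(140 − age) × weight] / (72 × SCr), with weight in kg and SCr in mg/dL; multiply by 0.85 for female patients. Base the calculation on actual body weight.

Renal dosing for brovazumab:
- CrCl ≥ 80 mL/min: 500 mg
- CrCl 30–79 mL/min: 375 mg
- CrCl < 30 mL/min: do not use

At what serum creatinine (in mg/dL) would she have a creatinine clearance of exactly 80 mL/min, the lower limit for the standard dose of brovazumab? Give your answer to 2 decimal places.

1.48 mg/dL

Standard dose requires CrCl ≥ 80 mL/min.
Set (140 − 33) × 93.8 × 0.85 / (72 × SCr) = 80
SCr = (140 − 33) × 93.8 × 0.85 / (72 × 80) = 1.481 mg/dL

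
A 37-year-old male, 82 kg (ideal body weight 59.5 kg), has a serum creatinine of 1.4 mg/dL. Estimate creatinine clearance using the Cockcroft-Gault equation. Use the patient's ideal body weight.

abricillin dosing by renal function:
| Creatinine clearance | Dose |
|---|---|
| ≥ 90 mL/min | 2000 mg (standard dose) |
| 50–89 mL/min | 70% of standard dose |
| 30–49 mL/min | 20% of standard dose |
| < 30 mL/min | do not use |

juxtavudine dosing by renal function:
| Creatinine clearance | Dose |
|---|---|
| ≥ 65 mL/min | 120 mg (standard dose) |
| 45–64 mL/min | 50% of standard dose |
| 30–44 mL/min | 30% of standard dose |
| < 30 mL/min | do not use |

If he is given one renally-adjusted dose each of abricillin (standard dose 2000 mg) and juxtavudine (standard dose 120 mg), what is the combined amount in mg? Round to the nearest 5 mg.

1460 mg

CrCl = (140 − 37) × 59.5 / (72 × 1.4) = 6128.5 / 100.80 ≈ 60.8 mL/min
CrCl ≈ 61 mL/min.
abricillin: 50–89 mL/min → 70% of 2000 mg = 1400 mg.
juxtavudine: 45–64 mL/min → 50% of 120 mg = 60 mg.
Total = 1400 + 60 = 1460 mg.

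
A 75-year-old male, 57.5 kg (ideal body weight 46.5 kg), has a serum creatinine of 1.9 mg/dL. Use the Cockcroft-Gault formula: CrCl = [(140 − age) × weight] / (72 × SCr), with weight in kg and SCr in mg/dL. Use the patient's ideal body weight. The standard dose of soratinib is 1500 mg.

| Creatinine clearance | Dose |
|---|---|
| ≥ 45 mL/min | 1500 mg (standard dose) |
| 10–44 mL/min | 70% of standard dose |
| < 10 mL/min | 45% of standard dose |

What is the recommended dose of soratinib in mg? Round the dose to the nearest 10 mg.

1050 mg

CrCl = (140 − 75) × 46.5 / (72 × 1.9) = 3022.5 / 136.80 ≈ 22.1 mL/min
CrCl ≈ 22 mL/min → bracket 10–44 mL/min.
70% of 1500 mg = 1050 mg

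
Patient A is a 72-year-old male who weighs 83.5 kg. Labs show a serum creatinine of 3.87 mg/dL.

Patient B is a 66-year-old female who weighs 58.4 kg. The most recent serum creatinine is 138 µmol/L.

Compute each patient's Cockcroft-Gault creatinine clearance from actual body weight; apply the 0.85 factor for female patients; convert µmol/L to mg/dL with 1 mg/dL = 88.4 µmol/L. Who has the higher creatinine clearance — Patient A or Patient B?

Patient A: CrCl = (140 − 72) × 83.5 / (72 × 3.87) = 5678.0 / 278.64 ≈ 20.4 mL/min
Patient B: SCr = 138 / 88.4 = 1.561 mg/dL
Patient B: CrCl = (140 − 66) × 58.4 / (72 × 1.561) × 0.85 = 4321.6 / 112.39 × 0.85 ≈ 32.7 mL/min
20.4 vs 32.7 mL/min → Patient B is higher.

Patient B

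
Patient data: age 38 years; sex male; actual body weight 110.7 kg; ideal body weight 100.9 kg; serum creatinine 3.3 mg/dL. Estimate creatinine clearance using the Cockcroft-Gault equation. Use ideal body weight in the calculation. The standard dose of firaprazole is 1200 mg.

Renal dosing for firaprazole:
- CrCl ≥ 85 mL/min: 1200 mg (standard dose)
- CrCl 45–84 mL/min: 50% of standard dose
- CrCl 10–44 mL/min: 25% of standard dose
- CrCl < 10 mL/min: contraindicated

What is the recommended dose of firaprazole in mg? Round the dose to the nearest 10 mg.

CrCl = (140 − 38) × 100.9 / (72 × 3.3) = 10291.8 / 237.60 ≈ 43.3 mL/min
CrCl ≈ 43 mL/min → bracket 10–44 mL/min.
25% of 1200 mg = 300 mg

300 mg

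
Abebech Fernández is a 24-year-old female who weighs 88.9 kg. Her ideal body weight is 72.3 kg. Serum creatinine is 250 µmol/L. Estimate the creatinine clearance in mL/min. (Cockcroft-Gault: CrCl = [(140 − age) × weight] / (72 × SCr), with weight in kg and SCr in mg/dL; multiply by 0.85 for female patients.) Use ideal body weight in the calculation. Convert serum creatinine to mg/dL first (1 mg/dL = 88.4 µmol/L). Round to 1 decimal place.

35.0 mL/min

SCr = 250 / 88.4 = 2.828 mg/dL
CrCl = (140 − 24) × 72.3 / (72 × 2.828) × 0.85 = 8386.8 / 203.62 × 0.85 ≈ 35.0 mL/min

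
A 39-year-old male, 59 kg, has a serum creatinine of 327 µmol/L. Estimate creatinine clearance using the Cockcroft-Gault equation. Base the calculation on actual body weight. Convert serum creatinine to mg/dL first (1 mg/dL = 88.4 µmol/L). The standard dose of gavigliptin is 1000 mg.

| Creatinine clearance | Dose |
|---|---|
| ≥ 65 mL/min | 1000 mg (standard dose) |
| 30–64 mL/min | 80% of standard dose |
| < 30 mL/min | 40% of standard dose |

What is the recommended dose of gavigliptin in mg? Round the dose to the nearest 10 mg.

400 mg

SCr = 327 / 88.4 = 3.699 mg/dL
CrCl = (140 − 39) × 59 / (72 × 3.699) = 5959.0 / 266.33 ≈ 22.4 mL/min
CrCl ≈ 22 mL/min → bracket < 30 mL/min.
40% of 1000 mg = 400 mg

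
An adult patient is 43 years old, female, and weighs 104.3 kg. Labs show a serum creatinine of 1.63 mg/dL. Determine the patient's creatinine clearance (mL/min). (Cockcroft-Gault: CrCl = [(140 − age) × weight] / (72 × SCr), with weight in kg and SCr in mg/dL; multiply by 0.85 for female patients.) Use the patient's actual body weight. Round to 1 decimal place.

73.3 mL/min

CrCl = (140 − 43) × 104.3 / (72 × 1.63) × 0.85 = 10117.1 / 117.36 × 0.85 ≈ 73.3 mL/min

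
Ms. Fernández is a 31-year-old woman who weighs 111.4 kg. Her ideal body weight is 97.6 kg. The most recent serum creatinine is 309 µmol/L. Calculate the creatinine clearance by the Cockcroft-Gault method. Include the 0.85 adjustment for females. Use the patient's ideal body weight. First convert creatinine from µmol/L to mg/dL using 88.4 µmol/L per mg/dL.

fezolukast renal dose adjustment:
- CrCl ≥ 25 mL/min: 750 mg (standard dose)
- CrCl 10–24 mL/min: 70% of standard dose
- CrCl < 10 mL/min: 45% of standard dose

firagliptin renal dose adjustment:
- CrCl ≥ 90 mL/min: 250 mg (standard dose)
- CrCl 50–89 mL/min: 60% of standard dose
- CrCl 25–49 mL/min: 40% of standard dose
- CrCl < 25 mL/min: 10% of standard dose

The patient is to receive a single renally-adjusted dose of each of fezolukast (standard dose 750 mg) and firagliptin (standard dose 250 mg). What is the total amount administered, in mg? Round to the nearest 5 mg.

850 mg

SCr = 309 / 88.4 = 3.495 mg/dL
CrCl = (140 − 31) × 97.6 / (72 × 3.495) × 0.85 = 10638.4 / 251.64 × 0.85 ≈ 35.9 mL/min
CrCl ≈ 36 mL/min.
fezolukast: ≥ 25 mL/min → 100% of 750 mg = 750 mg.
firagliptin: 25–49 mL/min → 40% of 250 mg = 100 mg.
Total = 750 + 100 = 850 mg.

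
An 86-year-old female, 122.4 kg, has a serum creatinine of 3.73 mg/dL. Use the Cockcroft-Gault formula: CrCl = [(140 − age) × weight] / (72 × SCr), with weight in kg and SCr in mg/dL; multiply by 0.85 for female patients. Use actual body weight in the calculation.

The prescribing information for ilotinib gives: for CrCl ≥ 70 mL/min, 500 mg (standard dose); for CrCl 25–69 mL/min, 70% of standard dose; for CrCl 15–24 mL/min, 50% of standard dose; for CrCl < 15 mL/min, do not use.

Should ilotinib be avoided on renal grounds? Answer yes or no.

no

CrCl = (140 − 86) × 122.4 / (72 × 3.73) × 0.85 = 6609.6 / 268.56 × 0.85 ≈ 20.9 mL/min
CrCl ≈ 21 mL/min, which is ≥ 15 mL/min.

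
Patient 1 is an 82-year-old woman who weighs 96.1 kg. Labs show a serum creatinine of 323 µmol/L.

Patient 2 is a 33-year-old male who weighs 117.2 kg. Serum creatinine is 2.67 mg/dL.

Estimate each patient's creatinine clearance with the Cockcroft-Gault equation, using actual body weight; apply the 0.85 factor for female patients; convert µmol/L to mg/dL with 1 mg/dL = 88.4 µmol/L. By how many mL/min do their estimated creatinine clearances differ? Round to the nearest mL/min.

47 mL/min

Patient 1: SCr = 323 / 88.4 = 3.654 mg/dL
Patient 1: CrCl = (140 − 82) × 96.1 / (72 × 3.654) × 0.85 = 5573.8 / 263.09 × 0.85 ≈ 18.0 mL/min
Patient 2: CrCl = (140 − 33) × 117.2 / (72 × 2.67) = 12540.4 / 192.24 ≈ 65.2 mL/min
|18.0 − 65.2| = 47.2 mL/min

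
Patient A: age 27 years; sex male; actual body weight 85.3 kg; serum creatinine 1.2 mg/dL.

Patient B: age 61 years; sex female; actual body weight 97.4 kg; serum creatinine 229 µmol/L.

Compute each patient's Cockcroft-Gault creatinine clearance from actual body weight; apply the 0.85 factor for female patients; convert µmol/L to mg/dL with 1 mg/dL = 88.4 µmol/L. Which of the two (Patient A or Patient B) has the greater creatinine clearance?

Patient A: CrCl = (140 − 27) × 85.3 / (72 × 1.2) = 9638.9 / 86.40 ≈ 111.6 mL/min
Patient B: SCr = 229 / 88.4 = 2.59 mg/dL
Patient B: CrCl = (140 − 61) × 97.4 / (72 × 2.59) × 0.85 = 7694.6 / 186.48 × 0.85 ≈ 35.1 mL/min
111.6 vs 35.1 mL/min → Patient A is higher.

Patient A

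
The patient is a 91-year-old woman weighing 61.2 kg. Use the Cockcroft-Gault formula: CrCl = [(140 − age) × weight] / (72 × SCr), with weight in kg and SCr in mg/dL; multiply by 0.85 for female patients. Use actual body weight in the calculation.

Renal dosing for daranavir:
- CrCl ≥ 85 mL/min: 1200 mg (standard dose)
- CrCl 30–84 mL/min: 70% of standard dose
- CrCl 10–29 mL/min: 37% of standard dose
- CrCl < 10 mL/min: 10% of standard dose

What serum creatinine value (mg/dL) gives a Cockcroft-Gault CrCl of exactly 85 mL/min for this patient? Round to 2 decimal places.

Standard dose requires CrCl ≥ 85 mL/min.
Set (140 − 91) × 61.2 × 0.85 / (72 × SCr) = 85
SCr = (140 − 91) × 61.2 × 0.85 / (72 × 85) = 0.416 mg/dL

0.42 mg/dL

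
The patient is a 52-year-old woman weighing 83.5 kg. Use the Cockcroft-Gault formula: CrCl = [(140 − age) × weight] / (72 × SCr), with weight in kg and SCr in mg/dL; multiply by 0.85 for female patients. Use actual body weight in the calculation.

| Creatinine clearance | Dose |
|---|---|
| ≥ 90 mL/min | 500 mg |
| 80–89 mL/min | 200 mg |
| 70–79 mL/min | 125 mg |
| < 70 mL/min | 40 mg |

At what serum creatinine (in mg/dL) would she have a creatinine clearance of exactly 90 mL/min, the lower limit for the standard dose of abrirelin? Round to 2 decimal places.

Standard dose requires CrCl ≥ 90 mL/min.
Set (140 − 52) × 83.5 × 0.85 / (72 × SCr) = 90
SCr = (140 − 52) × 83.5 × 0.85 / (72 × 90) = 0.964 mg/dL

0.96 mg/dL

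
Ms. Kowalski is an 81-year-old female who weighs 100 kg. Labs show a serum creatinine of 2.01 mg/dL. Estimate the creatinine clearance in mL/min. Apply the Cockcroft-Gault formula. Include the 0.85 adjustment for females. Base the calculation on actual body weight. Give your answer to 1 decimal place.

34.7 mL/min

CrCl = (140 − 81) × 100 / (72 × 2.01) × 0.85 = 5900.0 / 144.72 × 0.85 ≈ 34.7 mL/min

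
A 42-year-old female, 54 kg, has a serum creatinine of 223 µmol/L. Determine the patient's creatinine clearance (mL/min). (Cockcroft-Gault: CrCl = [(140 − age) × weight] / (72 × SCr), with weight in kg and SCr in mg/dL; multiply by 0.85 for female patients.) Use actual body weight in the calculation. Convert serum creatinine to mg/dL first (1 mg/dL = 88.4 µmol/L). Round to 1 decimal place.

24.8 mL/min

SCr = 223 / 88.4 = 2.523 mg/dL
CrCl = (140 − 42) × 54 / (72 × 2.523) × 0.85 = 5292.0 / 181.66 × 0.85 ≈ 24.8 mL/min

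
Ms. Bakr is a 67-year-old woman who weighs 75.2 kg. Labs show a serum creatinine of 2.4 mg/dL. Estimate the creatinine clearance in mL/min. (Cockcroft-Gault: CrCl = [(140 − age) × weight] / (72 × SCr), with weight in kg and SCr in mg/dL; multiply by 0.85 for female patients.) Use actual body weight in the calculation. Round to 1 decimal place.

CrCl = (140 − 67) × 75.2 / (72 × 2.4) × 0.85 = 5489.6 / 172.80 × 0.85 ≈ 27.0 mL/min

27.0 mL/min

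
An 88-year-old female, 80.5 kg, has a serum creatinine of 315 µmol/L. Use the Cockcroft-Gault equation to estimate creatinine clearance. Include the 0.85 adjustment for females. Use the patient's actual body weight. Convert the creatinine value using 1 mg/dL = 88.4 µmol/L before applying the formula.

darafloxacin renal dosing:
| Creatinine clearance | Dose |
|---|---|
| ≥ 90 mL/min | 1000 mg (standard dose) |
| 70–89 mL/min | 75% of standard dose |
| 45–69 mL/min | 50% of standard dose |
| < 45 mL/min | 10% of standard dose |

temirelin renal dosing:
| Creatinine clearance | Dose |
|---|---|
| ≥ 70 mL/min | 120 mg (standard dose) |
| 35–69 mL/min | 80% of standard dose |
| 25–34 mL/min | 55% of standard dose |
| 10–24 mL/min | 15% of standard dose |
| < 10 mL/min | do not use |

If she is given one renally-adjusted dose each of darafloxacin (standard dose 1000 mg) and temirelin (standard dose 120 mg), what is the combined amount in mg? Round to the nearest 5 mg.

SCr = 315 / 88.4 = 3.563 mg/dL
CrCl = (140 − 88) × 80.5 / (72 × 3.563) × 0.85 = 4186.0 / 256.54 × 0.85 ≈ 13.9 mL/min
CrCl ≈ 14 mL/min.
darafloxacin: < 45 mL/min → 10% of 1000 mg = 100 mg.
temirelin: 10–24 mL/min → 15% of 120 mg = 18 mg.
Total = 100 + 18 = 118 mg.

120 mg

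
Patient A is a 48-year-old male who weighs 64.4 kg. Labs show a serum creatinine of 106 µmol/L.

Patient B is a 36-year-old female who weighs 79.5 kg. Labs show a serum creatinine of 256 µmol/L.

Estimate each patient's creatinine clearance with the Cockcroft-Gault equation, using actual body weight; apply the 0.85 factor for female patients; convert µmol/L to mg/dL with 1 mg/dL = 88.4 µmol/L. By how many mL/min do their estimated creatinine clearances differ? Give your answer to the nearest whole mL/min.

35 mL/min

Patient A: SCr = 106 / 88.4 = 1.199 mg/dL
Patient A: CrCl = (140 − 48) × 64.4 / (72 × 1.199) = 5924.8 / 86.33 ≈ 68.6 mL/min
Patient B: SCr = 256 / 88.4 = 2.896 mg/dL
Patient B: CrCl = (140 − 36) × 79.5 / (72 × 2.896) × 0.85 = 8268.0 / 208.51 × 0.85 ≈ 33.7 mL/min
|68.6 − 33.7| = 34.9 mL/min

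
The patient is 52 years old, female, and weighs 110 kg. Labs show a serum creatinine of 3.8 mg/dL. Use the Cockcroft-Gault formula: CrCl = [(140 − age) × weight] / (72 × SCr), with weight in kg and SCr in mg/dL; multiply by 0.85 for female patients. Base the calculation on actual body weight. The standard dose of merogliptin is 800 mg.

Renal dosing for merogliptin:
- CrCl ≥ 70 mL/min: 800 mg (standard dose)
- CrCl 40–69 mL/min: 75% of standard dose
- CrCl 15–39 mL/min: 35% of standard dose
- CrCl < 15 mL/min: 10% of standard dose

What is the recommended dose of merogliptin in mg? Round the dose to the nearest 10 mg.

280 mg

CrCl = (140 − 52) × 110 / (72 × 3.8) × 0.85 = 9680.0 / 273.60 × 0.85 ≈ 30.1 mL/min
CrCl ≈ 30 mL/min → bracket 15–39 mL/min.
35% of 800 mg = 280 mg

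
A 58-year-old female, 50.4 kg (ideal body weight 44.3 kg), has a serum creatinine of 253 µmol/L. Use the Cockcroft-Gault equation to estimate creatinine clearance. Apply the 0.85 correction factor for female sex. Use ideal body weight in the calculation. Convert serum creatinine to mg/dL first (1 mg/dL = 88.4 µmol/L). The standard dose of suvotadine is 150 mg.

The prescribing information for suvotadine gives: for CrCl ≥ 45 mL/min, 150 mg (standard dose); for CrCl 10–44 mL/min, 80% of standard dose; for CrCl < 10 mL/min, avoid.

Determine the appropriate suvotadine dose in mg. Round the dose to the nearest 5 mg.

120 mg

SCr = 253 / 88.4 = 2.862 mg/dL
CrCl = (140 − 58) × 44.3 / (72 × 2.862) × 0.85 = 3632.6 / 206.06 × 0.85 ≈ 15.0 mL/min
CrCl ≈ 15 mL/min → bracket 10–44 mL/min.
80% of 150 mg = 120 mg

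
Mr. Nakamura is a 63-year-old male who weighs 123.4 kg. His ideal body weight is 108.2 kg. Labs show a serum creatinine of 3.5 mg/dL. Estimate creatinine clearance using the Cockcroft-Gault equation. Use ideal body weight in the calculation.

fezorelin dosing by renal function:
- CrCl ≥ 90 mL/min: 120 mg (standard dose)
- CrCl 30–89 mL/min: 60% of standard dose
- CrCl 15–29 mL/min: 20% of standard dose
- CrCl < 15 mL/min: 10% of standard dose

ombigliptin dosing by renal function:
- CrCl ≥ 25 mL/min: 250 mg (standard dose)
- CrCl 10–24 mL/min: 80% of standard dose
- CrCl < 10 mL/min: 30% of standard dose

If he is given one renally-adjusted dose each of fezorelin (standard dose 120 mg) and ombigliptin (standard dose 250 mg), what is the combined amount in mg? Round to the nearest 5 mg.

CrCl = (140 − 63) × 108.2 / (72 × 3.5) = 8331.4 / 252.00 ≈ 33.1 mL/min
CrCl ≈ 33 mL/min.
fezorelin: 30–89 mL/min → 60% of 120 mg = 72 mg.
ombigliptin: ≥ 25 mL/min → 100% of 250 mg = 250 mg.
Total = 72 + 250 = 322 mg.

320 mg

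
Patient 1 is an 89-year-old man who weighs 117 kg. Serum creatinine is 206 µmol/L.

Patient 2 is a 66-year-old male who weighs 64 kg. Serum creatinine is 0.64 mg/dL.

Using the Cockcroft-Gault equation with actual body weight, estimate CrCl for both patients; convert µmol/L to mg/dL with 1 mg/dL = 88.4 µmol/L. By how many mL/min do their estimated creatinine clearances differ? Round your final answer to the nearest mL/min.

Patient 1: SCr = 206 / 88.4 = 2.33 mg/dL
Patient 1: CrCl = (140 − 89) × 117 / (72 × 2.33) = 5967.0 / 167.76 ≈ 35.6 mL/min
Patient 2: CrCl = (140 − 66) × 64 / (72 × 0.64) = 4736.0 / 46.08 ≈ 102.8 mL/min
|35.6 − 102.8| = 67.2 mL/min

67 mL/min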